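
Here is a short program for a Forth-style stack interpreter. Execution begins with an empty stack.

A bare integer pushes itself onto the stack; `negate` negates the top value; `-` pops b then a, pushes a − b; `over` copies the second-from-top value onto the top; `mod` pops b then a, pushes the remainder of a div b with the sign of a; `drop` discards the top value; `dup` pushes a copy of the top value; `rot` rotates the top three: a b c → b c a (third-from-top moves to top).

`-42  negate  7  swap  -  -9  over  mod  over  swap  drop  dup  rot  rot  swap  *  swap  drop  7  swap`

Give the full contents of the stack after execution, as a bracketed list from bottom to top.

[7, 1225]

-42    → [-42]
negate → [42]
7      → [42, 7]
swap   → [7, 42]
-      → [-35]
-9     → [-35, -9]
over   → [-35, -9, -35]
mod    → [-35, -9]
over   → [-35, -9, -35]
swap   → [-35, -35, -9]
drop   → [-35, -35]
dup    → [-35, -35, -35]
rot    → [-35, -35, -35]
rot    → [-35, -35, -35]
swap   → [-35, -35, -35]
*      → [-35, 1225]
swap   → [1225, -35]
drop   → [1225]
7      → [1225, 7]
swap   → [7, 1225]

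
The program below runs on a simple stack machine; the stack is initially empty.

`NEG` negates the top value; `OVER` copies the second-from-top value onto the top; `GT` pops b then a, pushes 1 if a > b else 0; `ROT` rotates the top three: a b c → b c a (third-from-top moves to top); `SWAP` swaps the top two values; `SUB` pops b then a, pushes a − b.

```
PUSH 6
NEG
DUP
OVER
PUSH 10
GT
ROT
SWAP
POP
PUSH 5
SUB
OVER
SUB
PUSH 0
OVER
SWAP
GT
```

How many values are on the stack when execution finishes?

PUSH 6  → [6]
NEG     → [-6]
DUP     → [-6, -6]
OVER    → [-6, -6, -6]
PUSH 10 → [-6, -6, -6, 10]
GT      → [-6, -6, 0]
ROT     → [-6, 0, -6]
SWAP    → [-6, -6, 0]
POP     → [-6, -6]
PUSH 5  → [-6, -6, 5]
SUB     → [-6, -11]
OVER    → [-6, -11, -6]
SUB     → [-6, -5]
PUSH 0  → [-6, -5, 0]
OVER    → [-6, -5, 0, -5]
SWAP    → [-6, -5, -5, 0]
GT      → [-6, -5, 0]

3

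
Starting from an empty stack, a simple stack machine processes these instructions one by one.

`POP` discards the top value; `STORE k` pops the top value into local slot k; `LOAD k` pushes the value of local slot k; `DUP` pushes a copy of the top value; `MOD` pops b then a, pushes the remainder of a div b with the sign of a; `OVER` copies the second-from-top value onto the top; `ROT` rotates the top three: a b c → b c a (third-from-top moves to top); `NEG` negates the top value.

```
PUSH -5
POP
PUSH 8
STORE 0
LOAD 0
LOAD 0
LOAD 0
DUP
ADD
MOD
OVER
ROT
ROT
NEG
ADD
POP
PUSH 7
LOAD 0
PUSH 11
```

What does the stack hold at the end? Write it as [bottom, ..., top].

[8, 7, 8, 11]

PUSH -5  -5
POP      (empty)
PUSH 8   8
STORE 0  (empty)
LOAD 0   8
LOAD 0   8 8
LOAD 0   8 8 8
DUP      8 8 8 8
ADD      8 8 16
MOD      8 8
OVER     8 8 8
ROT      8 8 8
ROT      8 8 8
NEG      8 8 -8
ADD      8 0
POP      8
PUSH 7   8 7
LOAD 0   8 7 8
PUSH 11  8 7 8 11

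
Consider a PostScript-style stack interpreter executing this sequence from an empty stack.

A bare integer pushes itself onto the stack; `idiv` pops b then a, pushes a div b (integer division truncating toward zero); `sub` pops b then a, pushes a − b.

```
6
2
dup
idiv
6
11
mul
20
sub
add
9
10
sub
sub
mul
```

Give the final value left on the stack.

288

6     [6]
2     [6, 2]
dup   [6, 2, 2]
idiv  [6, 1]
6     [6, 1, 6]
11    [6, 1, 6, 11]
mul   [6, 1, 66]
20    [6, 1, 66, 20]
sub   [6, 1, 46]
add   [6, 47]
9     [6, 47, 9]
10    [6, 47, 9, 10]
sub   [6, 47, -1]
sub   [6, 48]
mul   [288]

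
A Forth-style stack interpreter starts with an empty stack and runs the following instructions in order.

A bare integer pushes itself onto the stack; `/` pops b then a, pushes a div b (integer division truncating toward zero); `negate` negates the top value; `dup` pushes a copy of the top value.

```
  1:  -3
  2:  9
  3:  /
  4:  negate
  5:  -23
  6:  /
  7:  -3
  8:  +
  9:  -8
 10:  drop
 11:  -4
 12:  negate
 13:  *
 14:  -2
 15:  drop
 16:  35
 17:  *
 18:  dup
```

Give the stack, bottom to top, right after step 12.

-3      -3
9       -3 9
/       0
negate  0
-23     0 -23
/       0
-3      0 -3
+       -3
-8      -3 -8
drop    -3
-4      -3 -4
negate  -3 4

[-3, 4]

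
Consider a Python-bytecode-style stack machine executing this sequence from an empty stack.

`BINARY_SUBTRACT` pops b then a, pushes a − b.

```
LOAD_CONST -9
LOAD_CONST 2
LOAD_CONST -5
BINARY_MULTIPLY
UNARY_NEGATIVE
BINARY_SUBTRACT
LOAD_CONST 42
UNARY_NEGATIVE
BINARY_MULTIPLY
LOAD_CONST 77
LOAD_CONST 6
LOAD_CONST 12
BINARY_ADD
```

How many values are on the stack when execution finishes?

LOAD_CONST -9    [-9]
LOAD_CONST 2     [-9, 2]
LOAD_CONST -5    [-9, 2, -5]
BINARY_MULTIPLY  [-9, -10]
UNARY_NEGATIVE   [-9, 10]
BINARY_SUBTRACT  [-19]
LOAD_CONST 42    [-19, 42]
UNARY_NEGATIVE   [-19, -42]
BINARY_MULTIPLY  [798]
LOAD_CONST 77    [798, 77]
LOAD_CONST 6     [798, 77, 6]
LOAD_CONST 12    [798, 77, 6, 12]
BINARY_ADD       [798, 77, 18]

3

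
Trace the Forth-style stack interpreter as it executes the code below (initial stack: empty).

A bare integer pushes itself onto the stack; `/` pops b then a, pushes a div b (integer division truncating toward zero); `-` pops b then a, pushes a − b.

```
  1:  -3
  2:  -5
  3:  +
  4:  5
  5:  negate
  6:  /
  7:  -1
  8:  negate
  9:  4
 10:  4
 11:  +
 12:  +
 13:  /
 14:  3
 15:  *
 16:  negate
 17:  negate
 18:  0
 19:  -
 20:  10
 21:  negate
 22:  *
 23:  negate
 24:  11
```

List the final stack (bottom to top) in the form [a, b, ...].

-3     : [-3]
-5     : [-3, -5]
+      : [-8]
5      : [-8, 5]
negate : [-8, -5]
/      : [1]
-1     : [1, -1]
negate : [1, 1]
4      : [1, 1, 4]
4      : [1, 1, 4, 4]
+      : [1, 1, 8]
+      : [1, 9]
/      : [0]
3      : [0, 3]
*      : [0]
negate : [0]
negate : [0]
0      : [0, 0]
-      : [0]
10     : [0, 10]
negate : [0, -10]
*      : [0]
negate : [0]
11     : [0, 11]

[0, 11]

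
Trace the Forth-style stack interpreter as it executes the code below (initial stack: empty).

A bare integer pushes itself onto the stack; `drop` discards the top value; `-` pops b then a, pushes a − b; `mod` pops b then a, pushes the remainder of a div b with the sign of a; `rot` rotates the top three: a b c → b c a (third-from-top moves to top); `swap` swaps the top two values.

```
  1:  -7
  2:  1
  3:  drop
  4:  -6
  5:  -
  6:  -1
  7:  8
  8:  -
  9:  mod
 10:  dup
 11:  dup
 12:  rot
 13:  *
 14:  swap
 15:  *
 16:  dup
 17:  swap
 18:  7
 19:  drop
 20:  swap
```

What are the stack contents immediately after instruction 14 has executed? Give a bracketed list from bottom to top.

-7   → -7
1    → -7 1
drop → -7
-6   → -7 -6
-    → -1
-1   → -1 -1
8    → -1 -1 8
-    → -1 -9
mod  → -1
dup  → -1 -1
dup  → -1 -1 -1
rot  → -1 -1 -1
*    → -1 1
swap → 1 -1

[1, -1]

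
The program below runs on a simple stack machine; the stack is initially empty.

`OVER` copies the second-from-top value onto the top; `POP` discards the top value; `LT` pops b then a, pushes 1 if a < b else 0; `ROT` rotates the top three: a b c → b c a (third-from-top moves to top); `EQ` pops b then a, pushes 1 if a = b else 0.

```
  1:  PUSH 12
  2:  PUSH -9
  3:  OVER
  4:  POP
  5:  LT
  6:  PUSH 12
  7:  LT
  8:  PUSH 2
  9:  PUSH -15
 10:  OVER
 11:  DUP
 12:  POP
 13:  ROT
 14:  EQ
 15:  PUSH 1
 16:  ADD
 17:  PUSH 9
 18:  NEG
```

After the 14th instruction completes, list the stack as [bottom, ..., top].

[1, -15, 1]

PUSH 12  → [12]
PUSH -9  → [12, -9]
OVER     → [12, -9, 12]
POP      → [12, -9]
LT       → [0]
PUSH 12  → [0, 12]
LT       → [1]
PUSH 2   → [1, 2]
PUSH -15 → [1, 2, -15]
OVER     → [1, 2, -15, 2]
DUP      → [1, 2, -15, 2, 2]
POP      → [1, 2, -15, 2]
ROT      → [1, -15, 2, 2]
EQ       → [1, -15, 1]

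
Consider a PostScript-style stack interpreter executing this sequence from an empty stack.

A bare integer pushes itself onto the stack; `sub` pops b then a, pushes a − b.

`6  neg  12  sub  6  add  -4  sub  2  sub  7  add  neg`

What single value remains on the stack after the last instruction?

3

6   : [6]
neg : [-6]
12  : [-6, 12]
sub : [-18]
6   : [-18, 6]
add : [-12]
-4  : [-12, -4]
sub : [-8]
2   : [-8, 2]
sub : [-10]
7   : [-10, 7]
add : [-3]
neg : [3]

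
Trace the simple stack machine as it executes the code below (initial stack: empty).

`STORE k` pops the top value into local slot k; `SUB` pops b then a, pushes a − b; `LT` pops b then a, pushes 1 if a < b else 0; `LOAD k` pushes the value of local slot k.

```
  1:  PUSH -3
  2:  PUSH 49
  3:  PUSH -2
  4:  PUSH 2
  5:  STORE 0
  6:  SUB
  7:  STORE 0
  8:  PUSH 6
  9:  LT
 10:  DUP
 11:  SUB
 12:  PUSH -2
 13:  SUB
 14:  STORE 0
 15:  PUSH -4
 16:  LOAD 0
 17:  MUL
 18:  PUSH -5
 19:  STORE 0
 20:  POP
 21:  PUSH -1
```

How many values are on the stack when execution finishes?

PUSH -3  -3
PUSH 49  -3 49
PUSH -2  -3 49 -2
PUSH 2   -3 49 -2 2
STORE 0  -3 49 -2
SUB      -3 51
STORE 0  -3
PUSH 6   -3 6
LT       1
DUP      1 1
SUB      0
PUSH -2  0 -2
SUB      2
STORE 0  (empty)
PUSH -4  -4
LOAD 0   -4 2
MUL      -8
PUSH -5  -8 -5
STORE 0  -8
POP      (empty)
PUSH -1  -1

1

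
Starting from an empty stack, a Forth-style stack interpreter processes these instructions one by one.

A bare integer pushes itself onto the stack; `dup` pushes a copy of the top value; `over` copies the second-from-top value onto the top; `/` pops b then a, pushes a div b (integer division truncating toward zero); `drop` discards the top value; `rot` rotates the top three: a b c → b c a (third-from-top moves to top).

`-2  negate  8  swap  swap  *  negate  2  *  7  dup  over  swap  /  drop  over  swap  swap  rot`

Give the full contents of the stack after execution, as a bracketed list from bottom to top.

[7, -32, -32]

-2      [-2]
negate  [2]
8       [2, 8]
swap    [8, 2]
swap    [2, 8]
*       [16]
negate  [-16]
2       [-16, 2]
*       [-32]
7       [-32, 7]
dup     [-32, 7, 7]
over    [-32, 7, 7, 7]
swap    [-32, 7, 7, 7]
/       [-32, 7, 1]
drop    [-32, 7]
over    [-32, 7, -32]
swap    [-32, -32, 7]
swap    [-32, 7, -32]
rot     [7, -32, -32]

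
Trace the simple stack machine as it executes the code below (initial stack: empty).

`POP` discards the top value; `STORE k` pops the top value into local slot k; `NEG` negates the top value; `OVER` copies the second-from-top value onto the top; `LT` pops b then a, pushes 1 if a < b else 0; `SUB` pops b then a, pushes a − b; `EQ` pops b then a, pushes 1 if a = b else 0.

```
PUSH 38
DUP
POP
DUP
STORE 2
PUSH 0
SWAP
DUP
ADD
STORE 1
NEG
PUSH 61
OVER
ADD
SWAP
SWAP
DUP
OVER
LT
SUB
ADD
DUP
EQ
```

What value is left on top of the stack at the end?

1

PUSH 38  38
DUP      38 38
POP      38
DUP      38 38
STORE 2  38
PUSH 0   38 0
SWAP     0 38
DUP      0 38 38
ADD      0 76
STORE 1  0
NEG      0
PUSH 61  0 61
OVER     0 61 0
ADD      0 61
SWAP     61 0
SWAP     0 61
DUP      0 61 61
OVER     0 61 61 61
LT       0 61 0
SUB      0 61
ADD      61
DUP      61 61
EQ       1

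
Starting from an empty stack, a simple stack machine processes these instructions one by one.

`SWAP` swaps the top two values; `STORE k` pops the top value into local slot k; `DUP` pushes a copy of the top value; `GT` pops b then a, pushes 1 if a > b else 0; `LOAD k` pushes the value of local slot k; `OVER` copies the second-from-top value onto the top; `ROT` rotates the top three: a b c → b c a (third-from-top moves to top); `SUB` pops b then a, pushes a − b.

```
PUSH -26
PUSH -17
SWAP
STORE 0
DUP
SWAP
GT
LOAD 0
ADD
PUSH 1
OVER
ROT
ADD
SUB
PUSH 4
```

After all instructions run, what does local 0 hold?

PUSH -26 -> [-26]
PUSH -17 -> [-26, -17]
SWAP     -> [-17, -26]
STORE 0  -> [-17]
DUP      -> [-17, -17]
SWAP     -> [-17, -17]
GT       -> [0]
LOAD 0   -> [0, -26]
ADD      -> [-26]
PUSH 1   -> [-26, 1]
OVER     -> [-26, 1, -26]
ROT      -> [1, -26, -26]
ADD      -> [1, -52]
SUB      -> [53]
PUSH 4   -> [53, 4]

-26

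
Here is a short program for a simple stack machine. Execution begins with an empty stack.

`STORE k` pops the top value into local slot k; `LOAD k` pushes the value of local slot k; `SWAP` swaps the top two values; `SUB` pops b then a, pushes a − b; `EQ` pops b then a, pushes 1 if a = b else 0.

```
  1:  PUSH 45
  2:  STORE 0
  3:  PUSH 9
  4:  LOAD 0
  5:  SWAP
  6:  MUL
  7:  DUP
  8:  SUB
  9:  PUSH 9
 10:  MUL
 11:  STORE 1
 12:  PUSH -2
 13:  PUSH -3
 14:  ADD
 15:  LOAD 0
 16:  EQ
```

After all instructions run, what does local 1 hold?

0

PUSH 45 : [45]
STORE 0 : []
PUSH 9  : [9]
LOAD 0  : [9, 45]
SWAP    : [45, 9]
MUL     : [405]
DUP     : [405, 405]
SUB     : [0]
PUSH 9  : [0, 9]
MUL     : [0]
STORE 1 : []
PUSH -2 : [-2]
PUSH -3 : [-2, -3]
ADD     : [-5]
LOAD 0  : [-5, 45]
EQ      : [0]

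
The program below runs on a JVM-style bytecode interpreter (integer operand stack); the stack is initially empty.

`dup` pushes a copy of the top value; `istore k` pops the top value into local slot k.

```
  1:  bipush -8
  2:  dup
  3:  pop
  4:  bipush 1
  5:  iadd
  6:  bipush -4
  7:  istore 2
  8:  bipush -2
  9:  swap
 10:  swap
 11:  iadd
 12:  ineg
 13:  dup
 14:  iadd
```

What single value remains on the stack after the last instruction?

bipush -8  -8
dup        -8 -8
pop        -8
bipush 1   -8 1
iadd       -7
bipush -4  -7 -4
istore 2   -7
bipush -2  -7 -2
swap       -2 -7
swap       -7 -2
iadd       -9
ineg       9
dup        9 9
iadd       18

18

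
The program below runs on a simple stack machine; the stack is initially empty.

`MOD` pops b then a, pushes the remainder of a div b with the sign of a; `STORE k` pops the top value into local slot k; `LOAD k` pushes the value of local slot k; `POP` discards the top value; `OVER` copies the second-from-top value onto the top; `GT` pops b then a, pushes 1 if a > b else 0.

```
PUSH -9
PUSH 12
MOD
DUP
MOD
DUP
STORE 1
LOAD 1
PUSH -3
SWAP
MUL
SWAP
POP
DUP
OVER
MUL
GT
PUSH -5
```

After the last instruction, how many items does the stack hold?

PUSH -9 → -9
PUSH 12 → -9 12
MOD     → -9
DUP     → -9 -9
MOD     → 0
DUP     → 0 0
STORE 1 → 0
LOAD 1  → 0 0
PUSH -3 → 0 0 -3
SWAP    → 0 -3 0
MUL     → 0 0
SWAP    → 0 0
POP     → 0
DUP     → 0 0
OVER    → 0 0 0
MUL     → 0 0
GT      → 0
PUSH -5 → 0 -5

2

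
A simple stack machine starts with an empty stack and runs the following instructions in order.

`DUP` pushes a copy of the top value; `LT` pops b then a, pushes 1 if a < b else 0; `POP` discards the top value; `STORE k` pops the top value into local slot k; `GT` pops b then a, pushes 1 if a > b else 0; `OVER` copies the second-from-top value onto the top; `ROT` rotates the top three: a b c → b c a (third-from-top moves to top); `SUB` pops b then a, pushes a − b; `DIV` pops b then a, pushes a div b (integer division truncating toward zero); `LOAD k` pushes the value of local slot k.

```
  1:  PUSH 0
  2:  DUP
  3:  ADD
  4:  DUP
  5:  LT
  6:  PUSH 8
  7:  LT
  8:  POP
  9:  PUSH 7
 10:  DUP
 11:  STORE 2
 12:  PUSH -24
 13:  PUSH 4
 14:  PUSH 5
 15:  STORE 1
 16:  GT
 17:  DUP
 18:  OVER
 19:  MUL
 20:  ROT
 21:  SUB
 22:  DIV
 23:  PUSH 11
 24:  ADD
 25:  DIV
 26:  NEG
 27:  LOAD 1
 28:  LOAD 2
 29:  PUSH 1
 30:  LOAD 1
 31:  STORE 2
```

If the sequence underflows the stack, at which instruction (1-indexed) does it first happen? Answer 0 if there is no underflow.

25

PUSH 0    [0]
DUP       [0, 0]
ADD       [0]
DUP       [0, 0]
LT        [0]
PUSH 8    [0, 8]
LT        [1]
POP       []
PUSH 7    [7]
DUP       [7, 7]
STORE 2   [7]
PUSH -24  [7, -24]
PUSH 4    [7, -24, 4]
PUSH 5    [7, -24, 4, 5]
STORE 1   [7, -24, 4]
GT        [7, 0]
DUP       [7, 0, 0]
OVER      [7, 0, 0, 0]
MUL       [7, 0, 0]
ROT       [0, 0, 7]
SUB       [0, -7]
DIV       [0]
PUSH 11   [0, 11]
ADD       [11]
DIV  — needs 2 operands, stack has 1 → underflow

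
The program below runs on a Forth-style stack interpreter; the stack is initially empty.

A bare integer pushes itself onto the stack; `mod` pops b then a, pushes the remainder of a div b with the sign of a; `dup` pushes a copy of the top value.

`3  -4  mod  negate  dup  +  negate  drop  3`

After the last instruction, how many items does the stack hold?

1

3      -> 3
-4     -> 3 -4
mod    -> 3
negate -> -3
dup    -> -3 -3
+      -> -6
negate -> 6
drop   -> (empty)
3      -> 3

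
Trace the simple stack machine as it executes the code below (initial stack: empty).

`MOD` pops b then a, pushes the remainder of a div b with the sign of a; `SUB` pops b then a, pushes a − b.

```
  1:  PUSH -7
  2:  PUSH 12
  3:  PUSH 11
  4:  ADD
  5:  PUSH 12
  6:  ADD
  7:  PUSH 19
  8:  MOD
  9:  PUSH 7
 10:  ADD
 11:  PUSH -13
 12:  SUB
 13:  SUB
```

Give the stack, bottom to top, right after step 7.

[-7, 35, 19]

PUSH -7  -7
PUSH 12  -7 12
PUSH 11  -7 12 11
ADD      -7 23
PUSH 12  -7 23 12
ADD      -7 35
PUSH 19  -7 35 19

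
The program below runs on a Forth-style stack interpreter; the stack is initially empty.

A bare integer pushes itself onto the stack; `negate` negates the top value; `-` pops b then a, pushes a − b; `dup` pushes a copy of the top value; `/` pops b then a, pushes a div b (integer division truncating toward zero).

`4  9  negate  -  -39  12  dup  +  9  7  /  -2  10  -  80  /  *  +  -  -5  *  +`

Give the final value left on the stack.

4      -> 4
9      -> 4 9
negate -> 4 -9
-      -> 13
-39    -> 13 -39
12     -> 13 -39 12
dup    -> 13 -39 12 12
+      -> 13 -39 24
9      -> 13 -39 24 9
7      -> 13 -39 24 9 7
/      -> 13 -39 24 1
-2     -> 13 -39 24 1 -2
10     -> 13 -39 24 1 -2 10
-      -> 13 -39 24 1 -12
80     -> 13 -39 24 1 -12 80
/      -> 13 -39 24 1 0
*      -> 13 -39 24 0
+      -> 13 -39 24
-      -> 13 -63
-5     -> 13 -63 -5
*      -> 13 315
+      -> 328

328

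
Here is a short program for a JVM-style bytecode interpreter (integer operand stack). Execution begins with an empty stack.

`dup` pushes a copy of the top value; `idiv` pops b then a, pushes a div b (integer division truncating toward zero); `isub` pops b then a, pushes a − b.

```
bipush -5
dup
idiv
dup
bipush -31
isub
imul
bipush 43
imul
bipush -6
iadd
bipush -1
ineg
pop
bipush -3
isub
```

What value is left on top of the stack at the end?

bipush -5  -> -5
dup        -> -5 -5
idiv       -> 1
dup        -> 1 1
bipush -31 -> 1 1 -31
isub       -> 1 32
imul       -> 32
bipush 43  -> 32 43
imul       -> 1376
bipush -6  -> 1376 -6
iadd       -> 1370
bipush -1  -> 1370 -1
ineg       -> 1370 1
pop        -> 1370
bipush -3  -> 1370 -3
isub       -> 1373

1373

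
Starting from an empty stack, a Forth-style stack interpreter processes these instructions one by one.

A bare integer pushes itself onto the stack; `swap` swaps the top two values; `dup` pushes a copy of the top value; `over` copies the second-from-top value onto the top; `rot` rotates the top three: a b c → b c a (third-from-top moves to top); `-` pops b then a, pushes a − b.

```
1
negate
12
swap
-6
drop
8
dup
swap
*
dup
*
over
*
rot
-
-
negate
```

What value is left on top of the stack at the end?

-4107

1       1
negate  -1
12      -1 12
swap    12 -1
-6      12 -1 -6
drop    12 -1
8       12 -1 8
dup     12 -1 8 8
swap    12 -1 8 8
*       12 -1 64
dup     12 -1 64 64
*       12 -1 4096
over    12 -1 4096 -1
*       12 -1 -4096
rot     -1 -4096 12
-       -1 -4108
-       4107
negate  -4107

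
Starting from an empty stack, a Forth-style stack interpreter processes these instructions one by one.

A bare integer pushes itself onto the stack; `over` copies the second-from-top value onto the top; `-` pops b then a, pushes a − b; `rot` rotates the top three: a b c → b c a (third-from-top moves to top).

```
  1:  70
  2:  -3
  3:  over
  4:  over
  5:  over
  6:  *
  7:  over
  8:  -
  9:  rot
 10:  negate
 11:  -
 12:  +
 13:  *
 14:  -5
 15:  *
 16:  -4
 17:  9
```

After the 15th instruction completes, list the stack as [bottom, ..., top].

70     → [70]
-3     → [70, -3]
over   → [70, -3, 70]
over   → [70, -3, 70, -3]
over   → [70, -3, 70, -3, 70]
*      → [70, -3, 70, -210]
over   → [70, -3, 70, -210, 70]
-      → [70, -3, 70, -280]
rot    → [70, 70, -280, -3]
negate → [70, 70, -280, 3]
-      → [70, 70, -283]
+      → [70, -213]
*      → [-14910]
-5     → [-14910, -5]
*      → [74550]

[74550]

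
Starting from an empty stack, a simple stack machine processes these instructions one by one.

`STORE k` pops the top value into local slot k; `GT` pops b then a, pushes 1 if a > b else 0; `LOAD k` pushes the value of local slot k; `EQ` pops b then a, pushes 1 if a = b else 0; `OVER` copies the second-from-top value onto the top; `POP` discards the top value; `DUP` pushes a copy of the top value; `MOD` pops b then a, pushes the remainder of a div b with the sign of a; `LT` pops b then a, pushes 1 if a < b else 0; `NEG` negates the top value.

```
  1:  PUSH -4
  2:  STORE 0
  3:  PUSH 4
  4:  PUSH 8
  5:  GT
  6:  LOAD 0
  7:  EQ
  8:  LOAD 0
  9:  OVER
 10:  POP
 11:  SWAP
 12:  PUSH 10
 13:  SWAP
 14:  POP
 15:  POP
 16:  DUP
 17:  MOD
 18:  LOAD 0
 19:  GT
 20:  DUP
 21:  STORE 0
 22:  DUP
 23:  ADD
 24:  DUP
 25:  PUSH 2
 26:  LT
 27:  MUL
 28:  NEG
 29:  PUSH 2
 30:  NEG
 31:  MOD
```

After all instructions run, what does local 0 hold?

PUSH -4 : -4
STORE 0 : (empty)
PUSH 4  : 4
PUSH 8  : 4 8
GT      : 0
LOAD 0  : 0 -4
EQ      : 0
LOAD 0  : 0 -4
OVER    : 0 -4 0
POP     : 0 -4
SWAP    : -4 0
PUSH 10 : -4 0 10
SWAP    : -4 10 0
POP     : -4 10
POP     : -4
DUP     : -4 -4
MOD     : 0
LOAD 0  : 0 -4
GT      : 1
DUP     : 1 1
STORE 0 : 1
DUP     : 1 1
ADD     : 2
DUP     : 2 2
PUSH 2  : 2 2 2
LT      : 2 0
MUL     : 0
NEG     : 0
PUSH 2  : 0 2
NEG     : 0 -2
MOD     : 0

1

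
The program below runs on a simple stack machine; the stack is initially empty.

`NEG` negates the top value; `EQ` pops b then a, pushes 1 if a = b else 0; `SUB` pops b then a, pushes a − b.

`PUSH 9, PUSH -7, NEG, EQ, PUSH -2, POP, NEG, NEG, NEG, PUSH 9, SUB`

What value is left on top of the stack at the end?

-9

PUSH 9   [9]
PUSH -7  [9, -7]
NEG      [9, 7]
EQ       [0]
PUSH -2  [0, -2]
POP      [0]
NEG      [0]
NEG      [0]
NEG      [0]
PUSH 9   [0, 9]
SUB      [-9]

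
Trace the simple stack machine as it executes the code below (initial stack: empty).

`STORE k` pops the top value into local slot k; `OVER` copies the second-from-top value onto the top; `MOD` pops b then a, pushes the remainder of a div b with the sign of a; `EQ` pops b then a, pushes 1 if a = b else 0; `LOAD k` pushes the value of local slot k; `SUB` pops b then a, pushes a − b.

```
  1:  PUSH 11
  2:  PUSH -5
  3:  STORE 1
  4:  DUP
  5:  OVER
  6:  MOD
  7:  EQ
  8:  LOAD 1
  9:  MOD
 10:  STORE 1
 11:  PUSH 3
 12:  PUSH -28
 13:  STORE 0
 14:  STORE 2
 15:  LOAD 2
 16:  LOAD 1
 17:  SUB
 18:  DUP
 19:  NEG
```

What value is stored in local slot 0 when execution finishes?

PUSH 11  : 11
PUSH -5  : 11 -5
STORE 1  : 11
DUP      : 11 11
OVER     : 11 11 11
MOD      : 11 0
EQ       : 0
LOAD 1   : 0 -5
MOD      : 0
STORE 1  : (empty)
PUSH 3   : 3
PUSH -28 : 3 -28
STORE 0  : 3
STORE 2  : (empty)
LOAD 2   : 3
LOAD 1   : 3 0
SUB      : 3
DUP      : 3 3
NEG      : 3 -3

-28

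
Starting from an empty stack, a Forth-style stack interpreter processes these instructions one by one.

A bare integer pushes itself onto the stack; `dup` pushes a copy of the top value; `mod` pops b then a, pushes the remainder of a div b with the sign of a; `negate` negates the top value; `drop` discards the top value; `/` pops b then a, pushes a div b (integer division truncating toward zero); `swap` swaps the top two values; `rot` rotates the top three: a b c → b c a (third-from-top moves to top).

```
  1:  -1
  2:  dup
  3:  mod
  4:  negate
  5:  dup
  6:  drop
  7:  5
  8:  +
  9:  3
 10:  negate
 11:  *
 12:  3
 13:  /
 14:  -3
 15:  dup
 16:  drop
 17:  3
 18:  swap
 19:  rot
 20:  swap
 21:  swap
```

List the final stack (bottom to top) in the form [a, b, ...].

-1     -> -1
dup    -> -1 -1
mod    -> 0
negate -> 0
dup    -> 0 0
drop   -> 0
5      -> 0 5
+      -> 5
3      -> 5 3
negate -> 5 -3
*      -> -15
3      -> -15 3
/      -> -5
-3     -> -5 -3
dup    -> -5 -3 -3
drop   -> -5 -3
3      -> -5 -3 3
swap   -> -5 3 -3
rot    -> 3 -3 -5
swap   -> 3 -5 -3
swap   -> 3 -3 -5

[3, -3, -5]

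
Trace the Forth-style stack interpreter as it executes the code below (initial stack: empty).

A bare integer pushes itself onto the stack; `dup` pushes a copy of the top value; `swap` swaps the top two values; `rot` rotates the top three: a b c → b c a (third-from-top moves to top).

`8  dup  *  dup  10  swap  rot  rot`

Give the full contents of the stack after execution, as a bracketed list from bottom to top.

8    : [8]
dup  : [8, 8]
*    : [64]
dup  : [64, 64]
10   : [64, 64, 10]
swap : [64, 10, 64]
rot  : [10, 64, 64]
rot  : [64, 64, 10]

[64, 64, 10]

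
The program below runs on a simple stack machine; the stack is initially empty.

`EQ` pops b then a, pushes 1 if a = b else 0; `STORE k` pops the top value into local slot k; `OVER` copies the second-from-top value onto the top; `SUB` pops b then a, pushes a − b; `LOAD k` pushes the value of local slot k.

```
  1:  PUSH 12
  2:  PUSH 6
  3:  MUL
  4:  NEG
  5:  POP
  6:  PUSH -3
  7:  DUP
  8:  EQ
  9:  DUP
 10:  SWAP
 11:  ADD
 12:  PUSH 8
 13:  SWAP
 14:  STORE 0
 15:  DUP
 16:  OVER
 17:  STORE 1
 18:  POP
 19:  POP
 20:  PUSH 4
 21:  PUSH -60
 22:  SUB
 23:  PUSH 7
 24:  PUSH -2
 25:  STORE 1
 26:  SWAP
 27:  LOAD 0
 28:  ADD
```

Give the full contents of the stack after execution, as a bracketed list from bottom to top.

[7, 66]

PUSH 12   12
PUSH 6    12 6
MUL       72
NEG       -72
POP       (empty)
PUSH -3   -3
DUP       -3 -3
EQ        1
DUP       1 1
SWAP      1 1
ADD       2
PUSH 8    2 8
SWAP      8 2
STORE 0   8
DUP       8 8
OVER      8 8 8
STORE 1   8 8
POP       8
POP       (empty)
PUSH 4    4
PUSH -60  4 -60
SUB       64
PUSH 7    64 7
PUSH -2   64 7 -2
STORE 1   64 7
SWAP      7 64
LOAD 0    7 64 2
ADD       7 66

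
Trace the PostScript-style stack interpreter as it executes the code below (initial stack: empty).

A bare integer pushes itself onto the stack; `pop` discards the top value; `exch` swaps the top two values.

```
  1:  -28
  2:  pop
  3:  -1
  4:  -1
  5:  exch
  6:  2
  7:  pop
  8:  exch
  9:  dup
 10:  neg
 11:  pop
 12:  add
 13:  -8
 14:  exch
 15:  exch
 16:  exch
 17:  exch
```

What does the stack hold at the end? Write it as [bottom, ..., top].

[-2, -8]

-28   [-28]
pop   []
-1    [-1]
-1    [-1, -1]
exch  [-1, -1]
2     [-1, -1, 2]
pop   [-1, -1]
exch  [-1, -1]
dup   [-1, -1, -1]
neg   [-1, -1, 1]
pop   [-1, -1]
add   [-2]
-8    [-2, -8]
exch  [-8, -2]
exch  [-2, -8]
exch  [-8, -2]
exch  [-2, -8]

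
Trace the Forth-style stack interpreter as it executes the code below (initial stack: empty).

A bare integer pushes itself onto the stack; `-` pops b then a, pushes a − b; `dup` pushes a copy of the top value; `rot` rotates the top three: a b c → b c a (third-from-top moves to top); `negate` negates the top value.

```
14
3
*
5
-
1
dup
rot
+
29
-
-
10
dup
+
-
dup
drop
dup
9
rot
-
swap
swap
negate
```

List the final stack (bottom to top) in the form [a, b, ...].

14     : [14]
3      : [14, 3]
*      : [42]
5      : [42, 5]
-      : [37]
1      : [37, 1]
dup    : [37, 1, 1]
rot    : [1, 1, 37]
+      : [1, 38]
29     : [1, 38, 29]
-      : [1, 9]
-      : [-8]
10     : [-8, 10]
dup    : [-8, 10, 10]
+      : [-8, 20]
-      : [-28]
dup    : [-28, -28]
drop   : [-28]
dup    : [-28, -28]
9      : [-28, -28, 9]
rot    : [-28, 9, -28]
-      : [-28, 37]
swap   : [37, -28]
swap   : [-28, 37]
negate : [-28, -37]

[-28, -37]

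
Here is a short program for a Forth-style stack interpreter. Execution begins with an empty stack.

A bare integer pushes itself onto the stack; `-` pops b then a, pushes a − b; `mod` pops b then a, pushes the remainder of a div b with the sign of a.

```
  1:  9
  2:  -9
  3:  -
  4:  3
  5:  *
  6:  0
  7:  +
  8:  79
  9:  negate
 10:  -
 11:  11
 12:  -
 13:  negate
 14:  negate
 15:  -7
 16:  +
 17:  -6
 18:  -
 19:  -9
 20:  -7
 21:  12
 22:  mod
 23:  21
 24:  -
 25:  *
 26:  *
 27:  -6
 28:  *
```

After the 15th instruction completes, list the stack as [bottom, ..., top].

[122, -7]

9      : 9
-9     : 9 -9
-      : 18
3      : 18 3
*      : 54
0      : 54 0
+      : 54
79     : 54 79
negate : 54 -79
-      : 133
11     : 133 11
-      : 122
negate : -122
negate : 122
-7     : 122 -7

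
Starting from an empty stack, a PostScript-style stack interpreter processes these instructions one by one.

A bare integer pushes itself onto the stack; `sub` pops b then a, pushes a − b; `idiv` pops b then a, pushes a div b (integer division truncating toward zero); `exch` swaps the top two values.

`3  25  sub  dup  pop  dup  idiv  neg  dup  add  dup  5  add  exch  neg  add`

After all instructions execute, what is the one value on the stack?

3     [3]
25    [3, 25]
sub   [-22]
dup   [-22, -22]
pop   [-22]
dup   [-22, -22]
idiv  [1]
neg   [-1]
dup   [-1, -1]
add   [-2]
dup   [-2, -2]
5     [-2, -2, 5]
add   [-2, 3]
exch  [3, -2]
neg   [3, 2]
add   [5]

5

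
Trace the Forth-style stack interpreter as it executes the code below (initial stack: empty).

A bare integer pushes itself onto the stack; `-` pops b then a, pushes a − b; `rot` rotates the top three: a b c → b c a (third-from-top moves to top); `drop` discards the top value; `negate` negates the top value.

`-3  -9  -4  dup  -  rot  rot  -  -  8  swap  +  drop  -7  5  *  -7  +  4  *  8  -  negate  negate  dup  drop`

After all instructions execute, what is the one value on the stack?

-176

-3     : [-3]
-9     : [-3, -9]
-4     : [-3, -9, -4]
dup    : [-3, -9, -4, -4]
-      : [-3, -9, 0]
rot    : [-9, 0, -3]
rot    : [0, -3, -9]
-      : [0, 6]
-      : [-6]
8      : [-6, 8]
swap   : [8, -6]
+      : [2]
drop   : []
-7     : [-7]
5      : [-7, 5]
*      : [-35]
-7     : [-35, -7]
+      : [-42]
4      : [-42, 4]
*      : [-168]
8      : [-168, 8]
-      : [-176]
negate : [176]
negate : [-176]
dup    : [-176, -176]
drop   : [-176]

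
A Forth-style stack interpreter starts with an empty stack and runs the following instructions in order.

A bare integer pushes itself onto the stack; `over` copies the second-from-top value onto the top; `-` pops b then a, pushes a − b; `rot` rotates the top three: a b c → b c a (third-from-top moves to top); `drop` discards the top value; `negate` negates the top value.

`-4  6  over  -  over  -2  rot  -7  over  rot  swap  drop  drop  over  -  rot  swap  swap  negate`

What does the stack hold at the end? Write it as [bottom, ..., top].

-4     : [-4]
6      : [-4, 6]
over   : [-4, 6, -4]
-      : [-4, 10]
over   : [-4, 10, -4]
-2     : [-4, 10, -4, -2]
rot    : [-4, -4, -2, 10]
-7     : [-4, -4, -2, 10, -7]
over   : [-4, -4, -2, 10, -7, 10]
rot    : [-4, -4, -2, -7, 10, 10]
swap   : [-4, -4, -2, -7, 10, 10]
drop   : [-4, -4, -2, -7, 10]
drop   : [-4, -4, -2, -7]
over   : [-4, -4, -2, -7, -2]
-      : [-4, -4, -2, -5]
rot    : [-4, -2, -5, -4]
swap   : [-4, -2, -4, -5]
swap   : [-4, -2, -5, -4]
negate : [-4, -2, -5, 4]

[-4, -2, -5, 4]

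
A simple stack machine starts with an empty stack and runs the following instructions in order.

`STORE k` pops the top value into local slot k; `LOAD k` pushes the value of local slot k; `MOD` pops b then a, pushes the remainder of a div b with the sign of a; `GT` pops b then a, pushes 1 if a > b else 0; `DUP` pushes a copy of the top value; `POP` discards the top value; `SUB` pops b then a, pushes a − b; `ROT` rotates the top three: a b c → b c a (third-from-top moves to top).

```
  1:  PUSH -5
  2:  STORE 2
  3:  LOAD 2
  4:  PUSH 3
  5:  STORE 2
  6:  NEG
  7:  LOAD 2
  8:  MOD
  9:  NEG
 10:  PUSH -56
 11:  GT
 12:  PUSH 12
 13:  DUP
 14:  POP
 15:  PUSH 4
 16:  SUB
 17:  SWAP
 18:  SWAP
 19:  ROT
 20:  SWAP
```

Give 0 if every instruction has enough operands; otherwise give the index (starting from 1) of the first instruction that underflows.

PUSH -5  → -5
STORE 2  → (empty)
LOAD 2   → -5
PUSH 3   → -5 3
STORE 2  → -5
NEG      → 5
LOAD 2   → 5 3
MOD      → 2
NEG      → -2
PUSH -56 → -2 -56
GT       → 1
PUSH 12  → 1 12
DUP      → 1 12 12
POP      → 1 12
PUSH 4   → 1 12 4
SUB      → 1 8
SWAP     → 8 1
SWAP     → 1 8
ROT  — needs 3 operands, stack has 2 → underflow

19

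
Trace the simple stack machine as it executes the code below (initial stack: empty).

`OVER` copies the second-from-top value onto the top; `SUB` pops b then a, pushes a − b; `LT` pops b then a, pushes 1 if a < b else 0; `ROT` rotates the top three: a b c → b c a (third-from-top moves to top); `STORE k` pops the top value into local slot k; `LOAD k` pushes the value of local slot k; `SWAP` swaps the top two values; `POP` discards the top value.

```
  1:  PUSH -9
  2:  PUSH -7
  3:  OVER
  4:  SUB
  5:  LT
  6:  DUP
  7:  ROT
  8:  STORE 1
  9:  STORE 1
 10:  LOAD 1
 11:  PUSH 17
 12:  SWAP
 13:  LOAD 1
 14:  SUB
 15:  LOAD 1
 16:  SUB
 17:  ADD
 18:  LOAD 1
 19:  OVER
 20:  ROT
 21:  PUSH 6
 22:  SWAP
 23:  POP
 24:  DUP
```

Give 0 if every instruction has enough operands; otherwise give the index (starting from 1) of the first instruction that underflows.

PUSH -9  -9
PUSH -7  -9 -7
OVER     -9 -7 -9
SUB      -9 2
LT       1
DUP      1 1
ROT  — needs 3 operands, stack has 2 → underflow

7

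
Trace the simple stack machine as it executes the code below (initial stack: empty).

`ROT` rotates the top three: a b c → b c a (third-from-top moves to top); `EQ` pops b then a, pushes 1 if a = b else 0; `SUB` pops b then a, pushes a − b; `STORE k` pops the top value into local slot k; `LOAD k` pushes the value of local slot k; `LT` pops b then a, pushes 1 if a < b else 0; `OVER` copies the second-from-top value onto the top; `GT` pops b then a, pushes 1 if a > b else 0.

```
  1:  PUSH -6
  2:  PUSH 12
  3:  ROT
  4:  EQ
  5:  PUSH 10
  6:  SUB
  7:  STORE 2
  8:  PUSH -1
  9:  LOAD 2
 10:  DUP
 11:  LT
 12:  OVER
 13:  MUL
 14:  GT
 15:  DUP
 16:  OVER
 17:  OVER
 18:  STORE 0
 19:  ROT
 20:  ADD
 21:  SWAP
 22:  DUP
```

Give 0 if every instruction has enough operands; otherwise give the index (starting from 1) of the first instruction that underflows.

3

PUSH -6 -> [-6]
PUSH 12 -> [-6, 12]
ROT  — needs 3 operands, stack has 2 → underflow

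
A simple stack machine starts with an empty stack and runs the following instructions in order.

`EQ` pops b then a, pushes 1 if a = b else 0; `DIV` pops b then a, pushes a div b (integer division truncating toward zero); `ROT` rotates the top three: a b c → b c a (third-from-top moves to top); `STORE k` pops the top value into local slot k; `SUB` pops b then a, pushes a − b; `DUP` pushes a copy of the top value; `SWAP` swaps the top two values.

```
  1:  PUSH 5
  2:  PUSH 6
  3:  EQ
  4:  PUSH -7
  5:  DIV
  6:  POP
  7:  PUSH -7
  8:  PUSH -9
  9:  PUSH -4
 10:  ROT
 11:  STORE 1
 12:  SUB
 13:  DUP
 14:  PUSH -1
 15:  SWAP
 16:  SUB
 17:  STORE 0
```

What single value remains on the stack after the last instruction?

-5

PUSH 5  → 5
PUSH 6  → 5 6
EQ      → 0
PUSH -7 → 0 -7
DIV     → 0
POP     → (empty)
PUSH -7 → -7
PUSH -9 → -7 -9
PUSH -4 → -7 -9 -4
ROT     → -9 -4 -7
STORE 1 → -9 -4
SUB     → -5
DUP     → -5 -5
PUSH -1 → -5 -5 -1
SWAP    → -5 -1 -5
SUB     → -5 4
STORE 0 → -5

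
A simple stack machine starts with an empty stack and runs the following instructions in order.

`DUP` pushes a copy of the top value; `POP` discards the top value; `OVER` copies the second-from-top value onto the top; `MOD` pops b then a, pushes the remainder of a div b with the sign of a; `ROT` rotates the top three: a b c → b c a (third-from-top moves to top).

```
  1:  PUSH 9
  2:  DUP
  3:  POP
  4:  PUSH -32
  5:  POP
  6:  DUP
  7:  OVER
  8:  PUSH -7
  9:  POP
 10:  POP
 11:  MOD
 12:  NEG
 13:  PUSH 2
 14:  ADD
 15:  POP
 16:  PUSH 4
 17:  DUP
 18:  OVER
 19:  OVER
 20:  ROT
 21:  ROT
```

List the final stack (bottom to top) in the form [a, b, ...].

[4, 4, 4, 4]

PUSH 9   -> 9
DUP      -> 9 9
POP      -> 9
PUSH -32 -> 9 -32
POP      -> 9
DUP      -> 9 9
OVER     -> 9 9 9
PUSH -7  -> 9 9 9 -7
POP      -> 9 9 9
POP      -> 9 9
MOD      -> 0
NEG      -> 0
PUSH 2   -> 0 2
ADD      -> 2
POP      -> (empty)
PUSH 4   -> 4
DUP      -> 4 4
OVER     -> 4 4 4
OVER     -> 4 4 4 4
ROT      -> 4 4 4 4
ROT      -> 4 4 4 4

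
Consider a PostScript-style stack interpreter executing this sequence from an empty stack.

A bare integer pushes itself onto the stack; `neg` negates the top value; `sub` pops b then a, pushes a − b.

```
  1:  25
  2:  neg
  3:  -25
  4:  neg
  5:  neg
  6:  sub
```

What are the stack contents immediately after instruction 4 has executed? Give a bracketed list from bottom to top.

[-25, 25]

25  : 25
neg : -25
-25 : -25 -25
neg : -25 25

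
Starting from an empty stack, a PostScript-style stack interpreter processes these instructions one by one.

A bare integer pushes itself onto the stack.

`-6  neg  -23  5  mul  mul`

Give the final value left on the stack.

-690

-6  : -6
neg : 6
-23 : 6 -23
5   : 6 -23 5
mul : 6 -115
mul : -690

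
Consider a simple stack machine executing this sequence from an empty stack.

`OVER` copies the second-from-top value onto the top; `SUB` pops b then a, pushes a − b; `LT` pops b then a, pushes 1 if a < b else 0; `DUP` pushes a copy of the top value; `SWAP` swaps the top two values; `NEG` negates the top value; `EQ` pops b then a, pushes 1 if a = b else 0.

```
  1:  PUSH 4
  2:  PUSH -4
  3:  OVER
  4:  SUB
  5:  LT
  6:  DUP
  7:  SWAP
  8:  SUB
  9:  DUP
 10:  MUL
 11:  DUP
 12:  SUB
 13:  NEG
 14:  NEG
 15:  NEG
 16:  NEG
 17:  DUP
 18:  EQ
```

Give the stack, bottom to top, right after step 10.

PUSH 4   4
PUSH -4  4 -4
OVER     4 -4 4
SUB      4 -8
LT       0
DUP      0 0
SWAP     0 0
SUB      0
DUP      0 0
MUL      0

[0]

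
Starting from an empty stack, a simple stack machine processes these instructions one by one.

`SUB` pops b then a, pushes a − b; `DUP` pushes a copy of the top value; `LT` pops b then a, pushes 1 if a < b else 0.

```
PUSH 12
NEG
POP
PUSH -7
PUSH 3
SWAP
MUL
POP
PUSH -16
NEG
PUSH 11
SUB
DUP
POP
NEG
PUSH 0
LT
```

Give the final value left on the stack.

1

PUSH 12  → 12
NEG      → -12
POP      → (empty)
PUSH -7  → -7
PUSH 3   → -7 3
SWAP     → 3 -7
MUL      → -21
POP      → (empty)
PUSH -16 → -16
NEG      → 16
PUSH 11  → 16 11
SUB      → 5
DUP      → 5 5
POP      → 5
NEG      → -5
PUSH 0   → -5 0
LT       → 1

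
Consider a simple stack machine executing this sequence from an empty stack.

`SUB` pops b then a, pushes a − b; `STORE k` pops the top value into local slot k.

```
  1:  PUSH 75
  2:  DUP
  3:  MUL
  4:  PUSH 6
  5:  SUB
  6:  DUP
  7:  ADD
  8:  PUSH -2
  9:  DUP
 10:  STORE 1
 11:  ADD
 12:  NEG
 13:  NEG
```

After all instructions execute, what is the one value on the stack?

PUSH 75 : [75]
DUP     : [75, 75]
MUL     : [5625]
PUSH 6  : [5625, 6]
SUB     : [5619]
DUP     : [5619, 5619]
ADD     : [11238]
PUSH -2 : [11238, -2]
DUP     : [11238, -2, -2]
STORE 1 : [11238, -2]
ADD     : [11236]
NEG     : [-11236]
NEG     : [11236]

11236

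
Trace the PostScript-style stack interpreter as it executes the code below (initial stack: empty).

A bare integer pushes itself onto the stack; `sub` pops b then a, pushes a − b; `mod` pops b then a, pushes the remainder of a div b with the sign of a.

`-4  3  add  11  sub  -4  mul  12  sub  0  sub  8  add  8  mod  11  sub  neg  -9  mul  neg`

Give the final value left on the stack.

-4  → [-4]
3   → [-4, 3]
add → [-1]
11  → [-1, 11]
sub → [-12]
-4  → [-12, -4]
mul → [48]
12  → [48, 12]
sub → [36]
0   → [36, 0]
sub → [36]
8   → [36, 8]
add → [44]
8   → [44, 8]
mod → [4]
11  → [4, 11]
sub → [-7]
neg → [7]
-9  → [7, -9]
mul → [-63]
neg → [63]

63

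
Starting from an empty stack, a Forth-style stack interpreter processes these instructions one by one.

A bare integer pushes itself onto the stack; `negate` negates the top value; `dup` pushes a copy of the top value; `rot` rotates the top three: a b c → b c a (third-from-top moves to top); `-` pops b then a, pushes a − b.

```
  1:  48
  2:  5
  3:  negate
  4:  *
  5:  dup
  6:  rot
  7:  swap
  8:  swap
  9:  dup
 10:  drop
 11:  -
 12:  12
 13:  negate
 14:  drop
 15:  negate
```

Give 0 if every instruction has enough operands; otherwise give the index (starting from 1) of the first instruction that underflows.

48      [48]
5       [48, 5]
negate  [48, -5]
*       [-240]
dup     [-240, -240]
rot  — needs 3 operands, stack has 2 → underflow

6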